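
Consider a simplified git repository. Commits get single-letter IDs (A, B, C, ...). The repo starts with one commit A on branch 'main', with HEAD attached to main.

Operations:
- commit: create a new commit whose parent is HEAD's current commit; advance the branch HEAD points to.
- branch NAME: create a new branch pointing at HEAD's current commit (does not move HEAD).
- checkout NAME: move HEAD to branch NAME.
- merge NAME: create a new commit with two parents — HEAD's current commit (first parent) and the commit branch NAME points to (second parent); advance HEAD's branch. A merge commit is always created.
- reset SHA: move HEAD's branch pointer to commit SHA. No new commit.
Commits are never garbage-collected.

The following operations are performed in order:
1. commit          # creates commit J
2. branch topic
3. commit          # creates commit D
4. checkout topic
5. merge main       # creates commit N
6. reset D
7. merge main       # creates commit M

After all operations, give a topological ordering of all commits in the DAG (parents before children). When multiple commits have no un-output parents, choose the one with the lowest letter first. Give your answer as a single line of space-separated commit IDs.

After op 1 (commit): HEAD=main@J [main=J]
After op 2 (branch): HEAD=main@J [main=J topic=J]
After op 3 (commit): HEAD=main@D [main=D topic=J]
After op 4 (checkout): HEAD=topic@J [main=D topic=J]
After op 5 (merge): HEAD=topic@N [main=D topic=N]
After op 6 (reset): HEAD=topic@D [main=D topic=D]
After op 7 (merge): HEAD=topic@M [main=D topic=M]
commit A: parents=[]
commit D: parents=['J']
commit J: parents=['A']
commit M: parents=['D', 'D']
commit N: parents=['J', 'D']

Answer: A J D M N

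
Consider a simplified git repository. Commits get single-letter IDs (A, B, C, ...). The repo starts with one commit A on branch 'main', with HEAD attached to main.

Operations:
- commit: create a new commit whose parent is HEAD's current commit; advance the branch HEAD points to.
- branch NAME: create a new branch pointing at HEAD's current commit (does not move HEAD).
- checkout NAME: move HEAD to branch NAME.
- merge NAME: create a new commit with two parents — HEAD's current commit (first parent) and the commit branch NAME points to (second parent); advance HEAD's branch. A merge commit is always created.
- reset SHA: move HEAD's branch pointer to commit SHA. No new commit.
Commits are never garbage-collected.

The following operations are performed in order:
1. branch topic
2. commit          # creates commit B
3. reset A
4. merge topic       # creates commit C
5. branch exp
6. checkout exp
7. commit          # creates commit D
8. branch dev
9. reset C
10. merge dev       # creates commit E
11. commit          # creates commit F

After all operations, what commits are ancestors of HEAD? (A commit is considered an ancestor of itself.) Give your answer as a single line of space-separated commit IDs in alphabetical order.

After op 1 (branch): HEAD=main@A [main=A topic=A]
After op 2 (commit): HEAD=main@B [main=B topic=A]
After op 3 (reset): HEAD=main@A [main=A topic=A]
After op 4 (merge): HEAD=main@C [main=C topic=A]
After op 5 (branch): HEAD=main@C [exp=C main=C topic=A]
After op 6 (checkout): HEAD=exp@C [exp=C main=C topic=A]
After op 7 (commit): HEAD=exp@D [exp=D main=C topic=A]
After op 8 (branch): HEAD=exp@D [dev=D exp=D main=C topic=A]
After op 9 (reset): HEAD=exp@C [dev=D exp=C main=C topic=A]
After op 10 (merge): HEAD=exp@E [dev=D exp=E main=C topic=A]
After op 11 (commit): HEAD=exp@F [dev=D exp=F main=C topic=A]

Answer: A C D E F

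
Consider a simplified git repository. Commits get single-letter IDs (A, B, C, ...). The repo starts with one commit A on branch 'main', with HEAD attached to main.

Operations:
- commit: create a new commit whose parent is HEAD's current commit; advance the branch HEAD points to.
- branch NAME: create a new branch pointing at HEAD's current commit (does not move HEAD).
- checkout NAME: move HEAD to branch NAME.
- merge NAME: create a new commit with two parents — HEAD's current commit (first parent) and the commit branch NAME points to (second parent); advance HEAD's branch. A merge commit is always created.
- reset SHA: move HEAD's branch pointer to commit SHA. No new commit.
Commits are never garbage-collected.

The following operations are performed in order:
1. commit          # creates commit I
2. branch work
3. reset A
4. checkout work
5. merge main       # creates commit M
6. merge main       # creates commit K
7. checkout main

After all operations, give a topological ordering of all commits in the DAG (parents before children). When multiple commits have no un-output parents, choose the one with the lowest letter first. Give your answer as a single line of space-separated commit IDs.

After op 1 (commit): HEAD=main@I [main=I]
After op 2 (branch): HEAD=main@I [main=I work=I]
After op 3 (reset): HEAD=main@A [main=A work=I]
After op 4 (checkout): HEAD=work@I [main=A work=I]
After op 5 (merge): HEAD=work@M [main=A work=M]
After op 6 (merge): HEAD=work@K [main=A work=K]
After op 7 (checkout): HEAD=main@A [main=A work=K]
commit A: parents=[]
commit I: parents=['A']
commit K: parents=['M', 'A']
commit M: parents=['I', 'A']

Answer: A I M K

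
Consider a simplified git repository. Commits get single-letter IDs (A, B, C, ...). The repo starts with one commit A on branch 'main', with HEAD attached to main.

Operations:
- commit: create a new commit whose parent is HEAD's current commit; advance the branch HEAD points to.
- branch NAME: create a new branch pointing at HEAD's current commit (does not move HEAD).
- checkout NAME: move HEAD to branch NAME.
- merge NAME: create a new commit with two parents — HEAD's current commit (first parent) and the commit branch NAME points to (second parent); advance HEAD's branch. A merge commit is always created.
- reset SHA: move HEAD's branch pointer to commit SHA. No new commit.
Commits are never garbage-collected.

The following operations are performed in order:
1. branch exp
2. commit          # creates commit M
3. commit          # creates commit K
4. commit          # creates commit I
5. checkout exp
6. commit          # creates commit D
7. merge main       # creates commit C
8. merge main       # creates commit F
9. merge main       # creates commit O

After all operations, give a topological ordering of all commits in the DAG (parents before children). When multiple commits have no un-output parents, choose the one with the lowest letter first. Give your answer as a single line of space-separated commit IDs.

Answer: A D M K I C F O

Derivation:
After op 1 (branch): HEAD=main@A [exp=A main=A]
After op 2 (commit): HEAD=main@M [exp=A main=M]
After op 3 (commit): HEAD=main@K [exp=A main=K]
After op 4 (commit): HEAD=main@I [exp=A main=I]
After op 5 (checkout): HEAD=exp@A [exp=A main=I]
After op 6 (commit): HEAD=exp@D [exp=D main=I]
After op 7 (merge): HEAD=exp@C [exp=C main=I]
After op 8 (merge): HEAD=exp@F [exp=F main=I]
After op 9 (merge): HEAD=exp@O [exp=O main=I]
commit A: parents=[]
commit C: parents=['D', 'I']
commit D: parents=['A']
commit F: parents=['C', 'I']
commit I: parents=['K']
commit K: parents=['M']
commit M: parents=['A']
commit O: parents=['F', 'I']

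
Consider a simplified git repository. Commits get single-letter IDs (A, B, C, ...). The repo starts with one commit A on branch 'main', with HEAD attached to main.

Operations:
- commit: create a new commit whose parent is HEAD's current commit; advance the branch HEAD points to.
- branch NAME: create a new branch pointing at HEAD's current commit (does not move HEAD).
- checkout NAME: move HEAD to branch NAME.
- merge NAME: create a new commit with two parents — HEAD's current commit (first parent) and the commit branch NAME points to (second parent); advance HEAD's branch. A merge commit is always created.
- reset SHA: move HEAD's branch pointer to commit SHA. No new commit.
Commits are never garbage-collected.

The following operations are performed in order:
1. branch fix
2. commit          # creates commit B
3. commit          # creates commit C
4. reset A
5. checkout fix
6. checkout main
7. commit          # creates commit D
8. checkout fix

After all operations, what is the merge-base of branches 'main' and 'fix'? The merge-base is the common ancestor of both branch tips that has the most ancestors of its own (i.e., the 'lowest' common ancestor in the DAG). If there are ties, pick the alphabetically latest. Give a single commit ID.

Answer: A

Derivation:
After op 1 (branch): HEAD=main@A [fix=A main=A]
After op 2 (commit): HEAD=main@B [fix=A main=B]
After op 3 (commit): HEAD=main@C [fix=A main=C]
After op 4 (reset): HEAD=main@A [fix=A main=A]
After op 5 (checkout): HEAD=fix@A [fix=A main=A]
After op 6 (checkout): HEAD=main@A [fix=A main=A]
After op 7 (commit): HEAD=main@D [fix=A main=D]
After op 8 (checkout): HEAD=fix@A [fix=A main=D]
ancestors(main=D): ['A', 'D']
ancestors(fix=A): ['A']
common: ['A']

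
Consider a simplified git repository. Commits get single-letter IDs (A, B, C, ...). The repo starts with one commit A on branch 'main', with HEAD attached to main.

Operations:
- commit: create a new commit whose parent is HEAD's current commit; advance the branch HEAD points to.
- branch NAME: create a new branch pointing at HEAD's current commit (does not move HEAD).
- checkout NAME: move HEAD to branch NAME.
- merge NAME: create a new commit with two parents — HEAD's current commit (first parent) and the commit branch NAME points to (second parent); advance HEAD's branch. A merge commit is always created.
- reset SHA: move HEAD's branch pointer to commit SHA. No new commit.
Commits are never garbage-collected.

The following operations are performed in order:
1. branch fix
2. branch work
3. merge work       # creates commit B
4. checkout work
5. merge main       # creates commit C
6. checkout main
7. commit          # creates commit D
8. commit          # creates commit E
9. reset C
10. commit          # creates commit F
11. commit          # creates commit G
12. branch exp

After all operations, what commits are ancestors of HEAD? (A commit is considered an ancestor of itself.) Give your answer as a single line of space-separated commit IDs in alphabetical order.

After op 1 (branch): HEAD=main@A [fix=A main=A]
After op 2 (branch): HEAD=main@A [fix=A main=A work=A]
After op 3 (merge): HEAD=main@B [fix=A main=B work=A]
After op 4 (checkout): HEAD=work@A [fix=A main=B work=A]
After op 5 (merge): HEAD=work@C [fix=A main=B work=C]
After op 6 (checkout): HEAD=main@B [fix=A main=B work=C]
After op 7 (commit): HEAD=main@D [fix=A main=D work=C]
After op 8 (commit): HEAD=main@E [fix=A main=E work=C]
After op 9 (reset): HEAD=main@C [fix=A main=C work=C]
After op 10 (commit): HEAD=main@F [fix=A main=F work=C]
After op 11 (commit): HEAD=main@G [fix=A main=G work=C]
After op 12 (branch): HEAD=main@G [exp=G fix=A main=G work=C]

Answer: A B C F G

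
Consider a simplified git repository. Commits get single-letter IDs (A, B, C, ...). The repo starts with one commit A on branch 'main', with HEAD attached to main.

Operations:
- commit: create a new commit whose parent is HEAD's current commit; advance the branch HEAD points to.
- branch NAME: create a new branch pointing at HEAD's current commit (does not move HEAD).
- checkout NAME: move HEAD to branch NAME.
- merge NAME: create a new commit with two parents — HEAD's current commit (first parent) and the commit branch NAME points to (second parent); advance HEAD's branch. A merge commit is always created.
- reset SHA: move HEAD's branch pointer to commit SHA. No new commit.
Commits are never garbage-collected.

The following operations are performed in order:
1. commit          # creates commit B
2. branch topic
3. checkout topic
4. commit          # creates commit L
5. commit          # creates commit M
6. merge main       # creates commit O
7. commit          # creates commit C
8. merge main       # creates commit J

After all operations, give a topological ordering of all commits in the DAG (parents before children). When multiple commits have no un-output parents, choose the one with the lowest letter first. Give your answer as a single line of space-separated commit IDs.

Answer: A B L M O C J

Derivation:
After op 1 (commit): HEAD=main@B [main=B]
After op 2 (branch): HEAD=main@B [main=B topic=B]
After op 3 (checkout): HEAD=topic@B [main=B topic=B]
After op 4 (commit): HEAD=topic@L [main=B topic=L]
After op 5 (commit): HEAD=topic@M [main=B topic=M]
After op 6 (merge): HEAD=topic@O [main=B topic=O]
After op 7 (commit): HEAD=topic@C [main=B topic=C]
After op 8 (merge): HEAD=topic@J [main=B topic=J]
commit A: parents=[]
commit B: parents=['A']
commit C: parents=['O']
commit J: parents=['C', 'B']
commit L: parents=['B']
commit M: parents=['L']
commit O: parents=['M', 'B']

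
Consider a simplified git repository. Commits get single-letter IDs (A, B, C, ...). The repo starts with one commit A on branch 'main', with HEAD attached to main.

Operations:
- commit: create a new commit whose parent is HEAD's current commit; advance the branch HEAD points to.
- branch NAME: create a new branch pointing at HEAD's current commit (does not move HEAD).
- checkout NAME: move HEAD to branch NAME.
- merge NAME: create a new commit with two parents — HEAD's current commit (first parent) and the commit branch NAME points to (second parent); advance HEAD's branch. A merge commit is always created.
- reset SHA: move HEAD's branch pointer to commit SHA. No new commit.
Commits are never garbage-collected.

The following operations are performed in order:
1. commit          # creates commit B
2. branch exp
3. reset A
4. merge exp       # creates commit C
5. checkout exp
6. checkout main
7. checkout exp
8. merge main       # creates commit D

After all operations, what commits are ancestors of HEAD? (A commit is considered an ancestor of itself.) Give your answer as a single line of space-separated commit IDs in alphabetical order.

Answer: A B C D

Derivation:
After op 1 (commit): HEAD=main@B [main=B]
After op 2 (branch): HEAD=main@B [exp=B main=B]
After op 3 (reset): HEAD=main@A [exp=B main=A]
After op 4 (merge): HEAD=main@C [exp=B main=C]
After op 5 (checkout): HEAD=exp@B [exp=B main=C]
After op 6 (checkout): HEAD=main@C [exp=B main=C]
After op 7 (checkout): HEAD=exp@B [exp=B main=C]
After op 8 (merge): HEAD=exp@D [exp=D main=C]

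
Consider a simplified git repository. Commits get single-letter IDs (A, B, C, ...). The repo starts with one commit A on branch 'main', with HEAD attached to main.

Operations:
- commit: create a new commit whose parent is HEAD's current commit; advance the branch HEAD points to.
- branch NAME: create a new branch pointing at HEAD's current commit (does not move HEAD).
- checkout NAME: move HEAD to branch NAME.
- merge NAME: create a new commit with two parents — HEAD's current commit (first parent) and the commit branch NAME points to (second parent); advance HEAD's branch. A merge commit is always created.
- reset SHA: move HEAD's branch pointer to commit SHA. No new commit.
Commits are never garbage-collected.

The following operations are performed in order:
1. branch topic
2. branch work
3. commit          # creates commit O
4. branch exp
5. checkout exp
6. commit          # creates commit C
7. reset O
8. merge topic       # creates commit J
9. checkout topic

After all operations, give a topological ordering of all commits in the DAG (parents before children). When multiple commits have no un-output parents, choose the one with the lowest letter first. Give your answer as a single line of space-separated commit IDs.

Answer: A O C J

Derivation:
After op 1 (branch): HEAD=main@A [main=A topic=A]
After op 2 (branch): HEAD=main@A [main=A topic=A work=A]
After op 3 (commit): HEAD=main@O [main=O topic=A work=A]
After op 4 (branch): HEAD=main@O [exp=O main=O topic=A work=A]
After op 5 (checkout): HEAD=exp@O [exp=O main=O topic=A work=A]
After op 6 (commit): HEAD=exp@C [exp=C main=O topic=A work=A]
After op 7 (reset): HEAD=exp@O [exp=O main=O topic=A work=A]
After op 8 (merge): HEAD=exp@J [exp=J main=O topic=A work=A]
After op 9 (checkout): HEAD=topic@A [exp=J main=O topic=A work=A]
commit A: parents=[]
commit C: parents=['O']
commit J: parents=['O', 'A']
commit O: parents=['A']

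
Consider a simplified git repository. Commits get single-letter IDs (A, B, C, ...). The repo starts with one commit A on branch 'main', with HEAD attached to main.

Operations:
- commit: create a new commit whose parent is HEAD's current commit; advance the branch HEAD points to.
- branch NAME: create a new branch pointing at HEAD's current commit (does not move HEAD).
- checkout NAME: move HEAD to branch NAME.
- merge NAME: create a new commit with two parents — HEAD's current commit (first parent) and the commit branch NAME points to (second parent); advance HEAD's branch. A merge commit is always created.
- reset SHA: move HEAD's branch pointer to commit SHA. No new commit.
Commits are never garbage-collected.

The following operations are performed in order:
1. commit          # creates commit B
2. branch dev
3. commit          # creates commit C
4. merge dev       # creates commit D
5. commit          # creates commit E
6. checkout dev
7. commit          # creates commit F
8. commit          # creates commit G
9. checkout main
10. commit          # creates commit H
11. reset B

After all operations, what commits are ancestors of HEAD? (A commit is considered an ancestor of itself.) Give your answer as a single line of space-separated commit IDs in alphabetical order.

After op 1 (commit): HEAD=main@B [main=B]
After op 2 (branch): HEAD=main@B [dev=B main=B]
After op 3 (commit): HEAD=main@C [dev=B main=C]
After op 4 (merge): HEAD=main@D [dev=B main=D]
After op 5 (commit): HEAD=main@E [dev=B main=E]
After op 6 (checkout): HEAD=dev@B [dev=B main=E]
After op 7 (commit): HEAD=dev@F [dev=F main=E]
After op 8 (commit): HEAD=dev@G [dev=G main=E]
After op 9 (checkout): HEAD=main@E [dev=G main=E]
After op 10 (commit): HEAD=main@H [dev=G main=H]
After op 11 (reset): HEAD=main@B [dev=G main=B]

Answer: A B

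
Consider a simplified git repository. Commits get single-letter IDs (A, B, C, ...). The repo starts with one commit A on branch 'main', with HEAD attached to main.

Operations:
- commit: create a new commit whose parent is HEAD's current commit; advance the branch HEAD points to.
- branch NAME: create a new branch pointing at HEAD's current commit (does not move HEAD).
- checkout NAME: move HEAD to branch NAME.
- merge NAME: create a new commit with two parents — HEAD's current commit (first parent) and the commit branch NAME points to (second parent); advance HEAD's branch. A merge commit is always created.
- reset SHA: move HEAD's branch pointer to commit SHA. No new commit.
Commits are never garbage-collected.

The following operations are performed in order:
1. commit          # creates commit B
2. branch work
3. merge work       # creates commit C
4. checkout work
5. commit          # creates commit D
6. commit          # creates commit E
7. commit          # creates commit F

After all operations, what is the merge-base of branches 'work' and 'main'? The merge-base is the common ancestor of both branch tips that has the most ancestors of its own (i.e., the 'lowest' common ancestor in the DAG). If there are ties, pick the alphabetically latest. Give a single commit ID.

After op 1 (commit): HEAD=main@B [main=B]
After op 2 (branch): HEAD=main@B [main=B work=B]
After op 3 (merge): HEAD=main@C [main=C work=B]
After op 4 (checkout): HEAD=work@B [main=C work=B]
After op 5 (commit): HEAD=work@D [main=C work=D]
After op 6 (commit): HEAD=work@E [main=C work=E]
After op 7 (commit): HEAD=work@F [main=C work=F]
ancestors(work=F): ['A', 'B', 'D', 'E', 'F']
ancestors(main=C): ['A', 'B', 'C']
common: ['A', 'B']

Answer: B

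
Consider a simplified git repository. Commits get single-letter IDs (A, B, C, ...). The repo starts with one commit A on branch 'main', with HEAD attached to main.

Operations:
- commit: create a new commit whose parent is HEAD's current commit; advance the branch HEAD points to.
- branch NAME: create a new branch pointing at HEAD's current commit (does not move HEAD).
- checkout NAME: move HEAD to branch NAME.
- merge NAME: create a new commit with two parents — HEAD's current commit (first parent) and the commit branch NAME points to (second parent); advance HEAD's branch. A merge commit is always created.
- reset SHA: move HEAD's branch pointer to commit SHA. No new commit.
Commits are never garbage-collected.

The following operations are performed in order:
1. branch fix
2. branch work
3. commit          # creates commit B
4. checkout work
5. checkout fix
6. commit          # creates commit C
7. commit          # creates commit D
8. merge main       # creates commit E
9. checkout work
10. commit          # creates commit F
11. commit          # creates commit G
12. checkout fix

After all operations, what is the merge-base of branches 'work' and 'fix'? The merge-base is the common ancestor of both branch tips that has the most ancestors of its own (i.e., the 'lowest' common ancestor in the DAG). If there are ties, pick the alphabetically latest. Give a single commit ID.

Answer: A

Derivation:
After op 1 (branch): HEAD=main@A [fix=A main=A]
After op 2 (branch): HEAD=main@A [fix=A main=A work=A]
After op 3 (commit): HEAD=main@B [fix=A main=B work=A]
After op 4 (checkout): HEAD=work@A [fix=A main=B work=A]
After op 5 (checkout): HEAD=fix@A [fix=A main=B work=A]
After op 6 (commit): HEAD=fix@C [fix=C main=B work=A]
After op 7 (commit): HEAD=fix@D [fix=D main=B work=A]
After op 8 (merge): HEAD=fix@E [fix=E main=B work=A]
After op 9 (checkout): HEAD=work@A [fix=E main=B work=A]
After op 10 (commit): HEAD=work@F [fix=E main=B work=F]
After op 11 (commit): HEAD=work@G [fix=E main=B work=G]
After op 12 (checkout): HEAD=fix@E [fix=E main=B work=G]
ancestors(work=G): ['A', 'F', 'G']
ancestors(fix=E): ['A', 'B', 'C', 'D', 'E']
common: ['A']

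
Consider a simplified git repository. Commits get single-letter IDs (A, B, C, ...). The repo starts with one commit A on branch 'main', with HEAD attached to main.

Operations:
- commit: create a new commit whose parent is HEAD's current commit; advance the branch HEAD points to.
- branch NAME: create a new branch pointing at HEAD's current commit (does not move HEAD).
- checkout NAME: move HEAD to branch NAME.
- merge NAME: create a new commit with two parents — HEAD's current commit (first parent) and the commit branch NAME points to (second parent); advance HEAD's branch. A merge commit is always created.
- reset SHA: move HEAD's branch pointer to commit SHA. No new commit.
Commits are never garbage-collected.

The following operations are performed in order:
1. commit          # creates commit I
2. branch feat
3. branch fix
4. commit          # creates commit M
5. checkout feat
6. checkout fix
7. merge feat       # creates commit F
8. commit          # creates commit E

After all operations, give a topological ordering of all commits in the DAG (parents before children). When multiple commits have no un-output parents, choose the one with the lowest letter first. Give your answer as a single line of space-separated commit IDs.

After op 1 (commit): HEAD=main@I [main=I]
After op 2 (branch): HEAD=main@I [feat=I main=I]
After op 3 (branch): HEAD=main@I [feat=I fix=I main=I]
After op 4 (commit): HEAD=main@M [feat=I fix=I main=M]
After op 5 (checkout): HEAD=feat@I [feat=I fix=I main=M]
After op 6 (checkout): HEAD=fix@I [feat=I fix=I main=M]
After op 7 (merge): HEAD=fix@F [feat=I fix=F main=M]
After op 8 (commit): HEAD=fix@E [feat=I fix=E main=M]
commit A: parents=[]
commit E: parents=['F']
commit F: parents=['I', 'I']
commit I: parents=['A']
commit M: parents=['I']

Answer: A I F E M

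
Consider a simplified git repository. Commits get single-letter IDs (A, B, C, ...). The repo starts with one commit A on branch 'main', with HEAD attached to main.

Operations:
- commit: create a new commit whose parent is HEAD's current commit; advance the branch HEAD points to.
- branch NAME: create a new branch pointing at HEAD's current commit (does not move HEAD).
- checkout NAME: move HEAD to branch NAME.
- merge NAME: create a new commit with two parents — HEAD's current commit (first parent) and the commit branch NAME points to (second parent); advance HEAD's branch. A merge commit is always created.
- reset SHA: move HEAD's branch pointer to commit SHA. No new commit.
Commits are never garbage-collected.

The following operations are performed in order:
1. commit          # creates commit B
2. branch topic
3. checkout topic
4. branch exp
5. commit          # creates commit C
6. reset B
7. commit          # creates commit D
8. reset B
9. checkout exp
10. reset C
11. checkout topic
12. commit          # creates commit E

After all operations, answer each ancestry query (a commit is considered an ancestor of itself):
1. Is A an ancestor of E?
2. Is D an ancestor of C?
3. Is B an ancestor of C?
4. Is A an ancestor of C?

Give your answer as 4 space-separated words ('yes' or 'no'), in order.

After op 1 (commit): HEAD=main@B [main=B]
After op 2 (branch): HEAD=main@B [main=B topic=B]
After op 3 (checkout): HEAD=topic@B [main=B topic=B]
After op 4 (branch): HEAD=topic@B [exp=B main=B topic=B]
After op 5 (commit): HEAD=topic@C [exp=B main=B topic=C]
After op 6 (reset): HEAD=topic@B [exp=B main=B topic=B]
After op 7 (commit): HEAD=topic@D [exp=B main=B topic=D]
After op 8 (reset): HEAD=topic@B [exp=B main=B topic=B]
After op 9 (checkout): HEAD=exp@B [exp=B main=B topic=B]
After op 10 (reset): HEAD=exp@C [exp=C main=B topic=B]
After op 11 (checkout): HEAD=topic@B [exp=C main=B topic=B]
After op 12 (commit): HEAD=topic@E [exp=C main=B topic=E]
ancestors(E) = {A,B,E}; A in? yes
ancestors(C) = {A,B,C}; D in? no
ancestors(C) = {A,B,C}; B in? yes
ancestors(C) = {A,B,C}; A in? yes

Answer: yes no yes yes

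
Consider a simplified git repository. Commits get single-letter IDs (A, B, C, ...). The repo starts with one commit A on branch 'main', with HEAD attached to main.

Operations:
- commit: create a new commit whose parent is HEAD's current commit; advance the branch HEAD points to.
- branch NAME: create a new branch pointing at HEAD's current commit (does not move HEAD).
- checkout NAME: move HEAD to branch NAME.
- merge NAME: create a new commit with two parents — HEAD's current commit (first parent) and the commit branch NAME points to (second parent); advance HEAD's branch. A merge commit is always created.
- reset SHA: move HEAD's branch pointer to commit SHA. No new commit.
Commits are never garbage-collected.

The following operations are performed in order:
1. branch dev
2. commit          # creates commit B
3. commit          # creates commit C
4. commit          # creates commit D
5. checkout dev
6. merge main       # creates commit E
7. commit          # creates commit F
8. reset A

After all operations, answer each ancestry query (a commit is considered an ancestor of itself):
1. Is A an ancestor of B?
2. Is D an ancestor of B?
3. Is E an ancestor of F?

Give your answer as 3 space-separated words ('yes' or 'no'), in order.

After op 1 (branch): HEAD=main@A [dev=A main=A]
After op 2 (commit): HEAD=main@B [dev=A main=B]
After op 3 (commit): HEAD=main@C [dev=A main=C]
After op 4 (commit): HEAD=main@D [dev=A main=D]
After op 5 (checkout): HEAD=dev@A [dev=A main=D]
After op 6 (merge): HEAD=dev@E [dev=E main=D]
After op 7 (commit): HEAD=dev@F [dev=F main=D]
After op 8 (reset): HEAD=dev@A [dev=A main=D]
ancestors(B) = {A,B}; A in? yes
ancestors(B) = {A,B}; D in? no
ancestors(F) = {A,B,C,D,E,F}; E in? yes

Answer: yes no yes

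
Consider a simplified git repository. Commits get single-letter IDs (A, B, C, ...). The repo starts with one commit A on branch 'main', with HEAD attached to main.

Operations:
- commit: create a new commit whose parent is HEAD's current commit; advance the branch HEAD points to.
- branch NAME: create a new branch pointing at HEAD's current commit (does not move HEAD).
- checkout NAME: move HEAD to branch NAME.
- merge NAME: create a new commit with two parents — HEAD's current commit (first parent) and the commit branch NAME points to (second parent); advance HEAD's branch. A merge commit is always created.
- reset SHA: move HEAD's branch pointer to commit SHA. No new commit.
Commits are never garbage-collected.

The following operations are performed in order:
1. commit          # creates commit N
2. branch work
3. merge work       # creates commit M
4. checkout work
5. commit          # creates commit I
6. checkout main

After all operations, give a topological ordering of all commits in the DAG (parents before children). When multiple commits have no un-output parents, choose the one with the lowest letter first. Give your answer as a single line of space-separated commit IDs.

Answer: A N I M

Derivation:
After op 1 (commit): HEAD=main@N [main=N]
After op 2 (branch): HEAD=main@N [main=N work=N]
After op 3 (merge): HEAD=main@M [main=M work=N]
After op 4 (checkout): HEAD=work@N [main=M work=N]
After op 5 (commit): HEAD=work@I [main=M work=I]
After op 6 (checkout): HEAD=main@M [main=M work=I]
commit A: parents=[]
commit I: parents=['N']
commit M: parents=['N', 'N']
commit N: parents=['A']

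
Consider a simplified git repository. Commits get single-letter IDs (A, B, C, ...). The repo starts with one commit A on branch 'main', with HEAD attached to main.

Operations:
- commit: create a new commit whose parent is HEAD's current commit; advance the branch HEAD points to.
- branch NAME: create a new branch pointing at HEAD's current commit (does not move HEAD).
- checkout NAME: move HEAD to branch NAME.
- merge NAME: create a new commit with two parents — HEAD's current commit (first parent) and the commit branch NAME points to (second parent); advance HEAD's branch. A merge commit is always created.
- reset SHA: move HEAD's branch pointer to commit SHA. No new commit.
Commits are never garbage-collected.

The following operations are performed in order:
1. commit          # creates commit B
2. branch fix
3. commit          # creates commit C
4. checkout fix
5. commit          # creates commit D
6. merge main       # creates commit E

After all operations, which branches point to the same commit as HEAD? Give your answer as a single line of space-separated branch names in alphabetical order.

Answer: fix

Derivation:
After op 1 (commit): HEAD=main@B [main=B]
After op 2 (branch): HEAD=main@B [fix=B main=B]
After op 3 (commit): HEAD=main@C [fix=B main=C]
After op 4 (checkout): HEAD=fix@B [fix=B main=C]
After op 5 (commit): HEAD=fix@D [fix=D main=C]
After op 6 (merge): HEAD=fix@E [fix=E main=C]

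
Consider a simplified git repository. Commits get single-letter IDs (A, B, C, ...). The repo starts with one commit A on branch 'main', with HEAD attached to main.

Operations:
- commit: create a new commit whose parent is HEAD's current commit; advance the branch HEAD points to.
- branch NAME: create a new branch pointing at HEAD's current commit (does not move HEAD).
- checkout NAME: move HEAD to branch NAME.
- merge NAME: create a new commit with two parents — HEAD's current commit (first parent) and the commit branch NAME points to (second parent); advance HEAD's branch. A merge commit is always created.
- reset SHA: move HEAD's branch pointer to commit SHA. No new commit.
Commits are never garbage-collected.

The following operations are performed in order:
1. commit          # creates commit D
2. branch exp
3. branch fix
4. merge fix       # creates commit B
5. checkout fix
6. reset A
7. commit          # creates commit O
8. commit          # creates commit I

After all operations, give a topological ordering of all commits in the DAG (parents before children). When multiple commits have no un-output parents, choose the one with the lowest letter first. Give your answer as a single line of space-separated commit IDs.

Answer: A D B O I

Derivation:
After op 1 (commit): HEAD=main@D [main=D]
After op 2 (branch): HEAD=main@D [exp=D main=D]
After op 3 (branch): HEAD=main@D [exp=D fix=D main=D]
After op 4 (merge): HEAD=main@B [exp=D fix=D main=B]
After op 5 (checkout): HEAD=fix@D [exp=D fix=D main=B]
After op 6 (reset): HEAD=fix@A [exp=D fix=A main=B]
After op 7 (commit): HEAD=fix@O [exp=D fix=O main=B]
After op 8 (commit): HEAD=fix@I [exp=D fix=I main=B]
commit A: parents=[]
commit B: parents=['D', 'D']
commit D: parents=['A']
commit I: parents=['O']
commit O: parents=['A']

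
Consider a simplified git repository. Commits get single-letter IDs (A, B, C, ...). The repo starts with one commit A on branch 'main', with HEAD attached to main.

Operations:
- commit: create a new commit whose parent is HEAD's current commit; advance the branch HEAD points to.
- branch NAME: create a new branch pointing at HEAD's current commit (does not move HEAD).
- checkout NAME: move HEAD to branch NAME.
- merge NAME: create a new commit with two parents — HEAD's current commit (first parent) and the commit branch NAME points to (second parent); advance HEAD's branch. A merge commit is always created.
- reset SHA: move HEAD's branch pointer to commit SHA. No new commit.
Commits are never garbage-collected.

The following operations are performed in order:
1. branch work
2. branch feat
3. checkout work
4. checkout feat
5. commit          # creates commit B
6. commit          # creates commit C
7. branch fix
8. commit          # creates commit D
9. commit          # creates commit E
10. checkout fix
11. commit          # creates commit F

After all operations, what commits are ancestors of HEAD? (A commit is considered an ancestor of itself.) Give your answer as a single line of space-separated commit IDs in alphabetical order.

After op 1 (branch): HEAD=main@A [main=A work=A]
After op 2 (branch): HEAD=main@A [feat=A main=A work=A]
After op 3 (checkout): HEAD=work@A [feat=A main=A work=A]
After op 4 (checkout): HEAD=feat@A [feat=A main=A work=A]
After op 5 (commit): HEAD=feat@B [feat=B main=A work=A]
After op 6 (commit): HEAD=feat@C [feat=C main=A work=A]
After op 7 (branch): HEAD=feat@C [feat=C fix=C main=A work=A]
After op 8 (commit): HEAD=feat@D [feat=D fix=C main=A work=A]
After op 9 (commit): HEAD=feat@E [feat=E fix=C main=A work=A]
After op 10 (checkout): HEAD=fix@C [feat=E fix=C main=A work=A]
After op 11 (commit): HEAD=fix@F [feat=E fix=F main=A work=A]

Answer: A B C F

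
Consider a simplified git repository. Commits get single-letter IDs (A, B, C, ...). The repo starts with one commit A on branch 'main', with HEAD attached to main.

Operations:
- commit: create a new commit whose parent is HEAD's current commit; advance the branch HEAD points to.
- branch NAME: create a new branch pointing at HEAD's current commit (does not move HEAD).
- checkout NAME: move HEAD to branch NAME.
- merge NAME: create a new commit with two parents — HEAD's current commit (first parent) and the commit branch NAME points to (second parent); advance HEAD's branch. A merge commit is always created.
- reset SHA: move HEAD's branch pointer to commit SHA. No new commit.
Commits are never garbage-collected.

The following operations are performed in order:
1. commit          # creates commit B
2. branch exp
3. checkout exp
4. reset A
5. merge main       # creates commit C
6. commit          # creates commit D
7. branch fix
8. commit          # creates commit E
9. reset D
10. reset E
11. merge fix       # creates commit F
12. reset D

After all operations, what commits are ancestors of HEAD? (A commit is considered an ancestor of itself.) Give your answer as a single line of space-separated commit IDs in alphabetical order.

After op 1 (commit): HEAD=main@B [main=B]
After op 2 (branch): HEAD=main@B [exp=B main=B]
After op 3 (checkout): HEAD=exp@B [exp=B main=B]
After op 4 (reset): HEAD=exp@A [exp=A main=B]
After op 5 (merge): HEAD=exp@C [exp=C main=B]
After op 6 (commit): HEAD=exp@D [exp=D main=B]
After op 7 (branch): HEAD=exp@D [exp=D fix=D main=B]
After op 8 (commit): HEAD=exp@E [exp=E fix=D main=B]
After op 9 (reset): HEAD=exp@D [exp=D fix=D main=B]
After op 10 (reset): HEAD=exp@E [exp=E fix=D main=B]
After op 11 (merge): HEAD=exp@F [exp=F fix=D main=B]
After op 12 (reset): HEAD=exp@D [exp=D fix=D main=B]

Answer: A B C D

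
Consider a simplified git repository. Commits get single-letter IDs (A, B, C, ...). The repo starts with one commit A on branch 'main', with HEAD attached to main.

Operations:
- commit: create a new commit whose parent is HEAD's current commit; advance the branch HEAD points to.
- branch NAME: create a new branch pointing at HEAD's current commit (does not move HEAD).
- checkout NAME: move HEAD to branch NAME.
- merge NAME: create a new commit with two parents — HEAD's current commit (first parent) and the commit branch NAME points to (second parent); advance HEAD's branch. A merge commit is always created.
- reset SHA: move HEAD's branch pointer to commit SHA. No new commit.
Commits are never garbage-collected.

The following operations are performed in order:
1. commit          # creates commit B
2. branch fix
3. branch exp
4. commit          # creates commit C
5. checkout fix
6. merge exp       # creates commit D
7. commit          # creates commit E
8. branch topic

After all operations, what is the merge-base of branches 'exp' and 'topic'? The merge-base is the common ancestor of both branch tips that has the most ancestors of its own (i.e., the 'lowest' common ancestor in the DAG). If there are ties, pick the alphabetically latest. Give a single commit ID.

After op 1 (commit): HEAD=main@B [main=B]
After op 2 (branch): HEAD=main@B [fix=B main=B]
After op 3 (branch): HEAD=main@B [exp=B fix=B main=B]
After op 4 (commit): HEAD=main@C [exp=B fix=B main=C]
After op 5 (checkout): HEAD=fix@B [exp=B fix=B main=C]
After op 6 (merge): HEAD=fix@D [exp=B fix=D main=C]
After op 7 (commit): HEAD=fix@E [exp=B fix=E main=C]
After op 8 (branch): HEAD=fix@E [exp=B fix=E main=C topic=E]
ancestors(exp=B): ['A', 'B']
ancestors(topic=E): ['A', 'B', 'D', 'E']
common: ['A', 'B']

Answer: B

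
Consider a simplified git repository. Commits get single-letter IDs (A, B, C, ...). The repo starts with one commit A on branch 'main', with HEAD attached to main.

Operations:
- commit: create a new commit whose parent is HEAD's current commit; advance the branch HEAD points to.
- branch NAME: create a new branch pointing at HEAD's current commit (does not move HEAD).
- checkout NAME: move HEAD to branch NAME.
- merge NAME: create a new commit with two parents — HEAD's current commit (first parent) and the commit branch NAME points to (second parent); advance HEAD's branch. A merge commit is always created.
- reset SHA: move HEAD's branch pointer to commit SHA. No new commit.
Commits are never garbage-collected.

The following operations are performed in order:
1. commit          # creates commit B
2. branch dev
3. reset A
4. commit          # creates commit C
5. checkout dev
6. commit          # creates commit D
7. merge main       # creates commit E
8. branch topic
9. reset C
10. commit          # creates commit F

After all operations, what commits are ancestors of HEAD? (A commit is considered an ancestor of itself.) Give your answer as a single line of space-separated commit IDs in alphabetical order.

Answer: A C F

Derivation:
After op 1 (commit): HEAD=main@B [main=B]
After op 2 (branch): HEAD=main@B [dev=B main=B]
After op 3 (reset): HEAD=main@A [dev=B main=A]
After op 4 (commit): HEAD=main@C [dev=B main=C]
After op 5 (checkout): HEAD=dev@B [dev=B main=C]
After op 6 (commit): HEAD=dev@D [dev=D main=C]
After op 7 (merge): HEAD=dev@E [dev=E main=C]
After op 8 (branch): HEAD=dev@E [dev=E main=C topic=E]
After op 9 (reset): HEAD=dev@C [dev=C main=C topic=E]
After op 10 (commit): HEAD=dev@F [dev=F main=C topic=E]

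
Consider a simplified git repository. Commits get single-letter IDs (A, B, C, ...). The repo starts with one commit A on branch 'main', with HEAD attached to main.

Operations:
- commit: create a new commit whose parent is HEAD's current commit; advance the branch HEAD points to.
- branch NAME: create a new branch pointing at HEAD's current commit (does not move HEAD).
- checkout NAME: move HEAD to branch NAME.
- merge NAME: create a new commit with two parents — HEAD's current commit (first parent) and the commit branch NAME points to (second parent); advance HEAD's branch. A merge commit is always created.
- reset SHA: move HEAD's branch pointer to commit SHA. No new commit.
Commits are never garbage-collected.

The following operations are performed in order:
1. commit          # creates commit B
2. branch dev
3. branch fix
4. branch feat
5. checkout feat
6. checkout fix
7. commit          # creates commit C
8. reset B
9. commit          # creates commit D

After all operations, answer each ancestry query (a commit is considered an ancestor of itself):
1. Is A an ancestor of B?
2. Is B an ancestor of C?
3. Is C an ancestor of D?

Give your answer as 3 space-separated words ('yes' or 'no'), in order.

After op 1 (commit): HEAD=main@B [main=B]
After op 2 (branch): HEAD=main@B [dev=B main=B]
After op 3 (branch): HEAD=main@B [dev=B fix=B main=B]
After op 4 (branch): HEAD=main@B [dev=B feat=B fix=B main=B]
After op 5 (checkout): HEAD=feat@B [dev=B feat=B fix=B main=B]
After op 6 (checkout): HEAD=fix@B [dev=B feat=B fix=B main=B]
After op 7 (commit): HEAD=fix@C [dev=B feat=B fix=C main=B]
After op 8 (reset): HEAD=fix@B [dev=B feat=B fix=B main=B]
After op 9 (commit): HEAD=fix@D [dev=B feat=B fix=D main=B]
ancestors(B) = {A,B}; A in? yes
ancestors(C) = {A,B,C}; B in? yes
ancestors(D) = {A,B,D}; C in? no

Answer: yes yes no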